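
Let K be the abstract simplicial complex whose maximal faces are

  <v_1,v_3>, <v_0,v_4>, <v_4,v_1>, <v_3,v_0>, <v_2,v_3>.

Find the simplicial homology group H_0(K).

Fix the vertex order v_0 < v_1 < v_2 < v_3 < v_4 and write every simplex with vertices in increasing order. Then dim K = 1 and the simplices of K are:

  0-simplices (5): [v_0], [v_1], [v_2], [v_3], [v_4]
  1-simplices (5): [v_0,v_3], [v_0,v_4], [v_1,v_3], [v_1,v_4], [v_2,v_3]

Hence C_0 ≅ Z^5, C_1 ≅ Z^5.

Boundary ∂_1: C_1 → C_0 sends each edge [p,q] (with p < q) to q − p. For instance
  ∂[v_1,v_3] = [v_3] − [v_1].
The 5×5 boundary matrix has rank 4 and Smith normal form diag(1,1,1,1).

Reading off H_k = ker ∂_k / im ∂_{k+1}:

  H_0: rank C_0 − rank ∂_1 = 5 − 4 = 1, and the invariant factors of ∂_1 are all 1, so H_0 ≅ Z.

H_0 = Z.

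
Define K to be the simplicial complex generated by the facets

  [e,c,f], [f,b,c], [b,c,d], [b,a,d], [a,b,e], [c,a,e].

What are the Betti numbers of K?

b_0 = 1, b_1 = 1, b_2 = 0.

We work with the vertex ordering a < b < c < d < e < f. The simplices of K, each written with vertices in increasing order, are:

  0-simplices (6): a, b, c, d, e, f
  1-simplices (12): ab, ac, ad, ae, bc, bd, be, bf, cd, ce, cf, ef
  2-simplices (6): abd, abe, ace, bcd, bcf, cef

giving chain groups C_0 ≅ Z^6, C_1 ≅ Z^12, C_2 ≅ Z^6.

Boundary ∂_1: C_1 → C_0 maps an edge to its endpoints' difference, ∂[p,q] = q − p. For instance
  ∂ce = e − c.
As a 6×12 matrix over Z this has rank 5, with invariant factors (1,1,1,1,1).

∂_2: C_2 → C_1 sends each 2-simplex [p,q,r] to [q,r] − [p,r] + [p,q]. For instance
  ∂bcf = cf − bf + bc,
  ∂ace = ce − ae + ac.
As a 12×6 matrix over Z this has rank 6, with invariant factors (1,1,1,1,1,1).

Now H_k = ker ∂_k / im ∂_{k+1}, so:

  H_0: rank C_0 − rank ∂_1 = 6 − 5 = 1, and the invariant factors of ∂_1 are all 1, so H_0 = Z.
  H_1: rank ker ∂_1 − rank ∂_2 = (12 − 5) − 6 = 1, and the invariant factors of ∂_2 are all 1, so H_1 = Z.
  H_2: rank ker ∂_2 − rank ∂_3 = (6 − 6) − 0 = 0, and there is no ∂_3, so H_2 = 0.

As a check, the Euler characteristic is 6 − 12 + 6 = 0, which agrees with 1 − 1 + 0 = 0.

Hence the Betti numbers are b_0 = 1, b_1 = 1, b_2 = 0.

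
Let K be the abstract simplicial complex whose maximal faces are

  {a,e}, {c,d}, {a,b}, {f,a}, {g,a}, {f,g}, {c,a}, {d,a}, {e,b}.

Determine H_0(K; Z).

H_0 = Z.

Take the total order a < b < c < d < e < f < g on the vertex set. Then K (dimension 1) consists of the simplices:

  0-simplices (7): a, b, c, d, e, f, g
  1-simplices (9): ab, ac, ad, ae, af, ag, be, cd, fg

so the chain groups are C_0 ≅ Z^7, C_1 ≅ Z^9.

The boundary map ∂_1: C_1 → C_0 maps an edge to its endpoints' difference, ∂[p,q] = q − p.
As a 7×9 matrix over Z this has rank 6, with invariant factors (1,1,1,1,1,1).

From H_k ≅ ker(∂_k) / im(∂_{k+1}) we obtain:

  H_0: rank C_0 − rank ∂_1 = 7 − 6 = 1, and the invariant factors of ∂_1 are all 1, so H_0 = Z.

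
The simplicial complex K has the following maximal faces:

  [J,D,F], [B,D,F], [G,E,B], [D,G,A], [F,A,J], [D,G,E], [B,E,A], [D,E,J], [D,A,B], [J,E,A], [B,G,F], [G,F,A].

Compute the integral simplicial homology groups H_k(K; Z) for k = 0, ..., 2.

Fix the vertex order A < B < D < E < F < G < J and write every simplex with vertices in increasing order. Then dim K = 2 and the simplices of K are:

  0-simplices (7): A, B, D, E, F, G, J
  1-simplices (18): AB, AD, AE, AF, AG, AJ, BD, BE, BF, BG, DE, DF, DG, DJ, EG, EJ, FG, FJ
  2-simplices (12): ABD, ABE, ADG, AEJ, AFG, AFJ, BDF, BEG, BFG, DEG, DEJ, DFJ

Hence C_0 ≅ Z^7, C_1 ≅ Z^18, C_2 ≅ Z^12.

∂_1: C_1 → C_0 maps an edge to its endpoints' difference, ∂[p,q] = q − p. For instance
  ∂AE = E − A.
As a 7×18 matrix over Z this has rank 6, with invariant factors (1,1,1,1,1,1).

Boundary ∂_2: C_2 → C_1 acts by ∂[p,q,r] = [q,r] − [p,r] + [p,q]. For instance
  ∂ABE = BE − AE + AB,
  ∂AEJ = EJ − AJ + AE.
The 18×12 boundary matrix has rank 12 and Smith normal form diag(1,1,1,1,1,1,1,1,1,1,1,2).

Computing H_k = (kernel of ∂_k) / (image of ∂_{k+1}):

  H_0: rank C_0 − rank ∂_1 = 7 − 6 = 1, and the invariant factors of ∂_1 are all 1, so H_0 ≅ Z.
  H_1: rank ker ∂_1 − rank ∂_2 = (18 − 6) − 12 = 0, and ∂_2 has invariant factor 2 > 1, so H_1 ≅ Z_2.
  H_2: rank ker ∂_2 − rank ∂_3 = (12 − 12) − 0 = 0, and there is no ∂_3, so H_2 ≅ 0.

As a check, the Euler characteristic is 7 − 18 + 12 = 1, which agrees with 1 − 0 + 0 = 1.

H_0 ≅ Z,  H_1 ≅ Z_2,  H_2 = 0.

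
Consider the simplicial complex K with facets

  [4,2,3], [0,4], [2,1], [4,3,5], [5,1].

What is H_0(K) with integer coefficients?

H_0 = Z.

Order the vertices as 0 < 1 < 2 < 3 < 4 < 5. Listing each simplex with vertices in this order, K has dimension 2 with simplices:

  0-simplices (6): [0], [1], [2], [3], [4], [5]
  1-simplices (8): [0,4], [1,2], [1,5], [2,3], [2,4], [3,4], [3,5], [4,5]
  2-simplices (2): [2,3,4], [3,4,5]

giving chain groups C_0 ≅ Z^6, C_1 ≅ Z^8, C_2 ≅ Z^2.

The boundary map ∂_1: C_1 → C_0 sends each edge [p,q] (with p < q) to q − p. For instance
  ∂[1,2] = [2] − [1].
As a 6×8 matrix over Z this has rank 5, with invariant factors (1,1,1,1,1).

The boundary map ∂_2: C_2 → C_1 maps a triangle to the signed sum of its edges. For instance
  ∂[2,3,4] = [3,4] − [2,4] + [2,3],
  ∂[3,4,5] = [4,5] − [3,5] + [3,4].
This gives a 8×2 integer matrix of rank 2; reducing to Smith normal form yields diagonal entries (1,1).

Reading off H_k = ker ∂_k / im ∂_{k+1}:

  H_0: rank C_0 − rank ∂_1 = 6 − 5 = 1, and the invariant factors of ∂_1 are all 1, so H_0 = Z.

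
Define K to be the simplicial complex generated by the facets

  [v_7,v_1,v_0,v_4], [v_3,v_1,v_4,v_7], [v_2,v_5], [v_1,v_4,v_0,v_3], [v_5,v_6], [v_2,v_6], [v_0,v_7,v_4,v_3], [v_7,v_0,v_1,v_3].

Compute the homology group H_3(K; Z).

Take the total order v_0 < v_1 < v_2 < v_3 < v_4 < v_5 < v_6 < v_7 on the vertex set. Then K (dimension 3) consists of the simplices:

  0-simplices (8): [v_0], [v_1], [v_2], [v_3], [v_4], [v_5], [v_6], [v_7]
  1-simplices (13): [v_0,v_1], [v_0,v_3], [v_0,v_4], [v_0,v_7], [v_1,v_3], [v_1,v_4], [v_1,v_7], [v_2,v_5], [v_2,v_6], [v_3,v_4], [v_3,v_7], [v_4,v_7], [v_5,v_6]
  2-simplices (10): [v_0,v_1,v_3], [v_0,v_1,v_4], [v_0,v_1,v_7], [v_0,v_3,v_4], [v_0,v_3,v_7], [v_0,v_4,v_7], [v_1,v_3,v_4], [v_1,v_3,v_7], [v_1,v_4,v_7], [v_3,v_4,v_7]
  3-simplices (5): [v_0,v_1,v_3,v_4], [v_0,v_1,v_3,v_7], [v_0,v_1,v_4,v_7], [v_0,v_3,v_4,v_7], [v_1,v_3,v_4,v_7]

Hence C_0 ≅ Z^8, C_1 ≅ Z^13, C_2 ≅ Z^10, C_3 ≅ Z^5.

∂_1: C_1 → C_0 maps an edge to its endpoints' difference, ∂[p,q] = q − p. For instance
  ∂[v_3,v_7] = [v_7] − [v_3].
This gives a 8×13 integer matrix of rank 6; reducing to Smith normal form yields diagonal entries (1,1,1,1,1,1).

∂_2: C_2 → C_1 acts by ∂[p,q,r] = [q,r] − [p,r] + [p,q]. For instance
  ∂[v_1,v_3,v_4] = [v_3,v_4] − [v_1,v_4] + [v_1,v_3],
  ∂[v_1,v_4,v_7] = [v_4,v_7] − [v_1,v_7] + [v_1,v_4].
The 13×10 boundary matrix has rank 6 and Smith normal form diag(1,1,1,1,1,1).

∂_3: C_3 → C_2 sends each 3-simplex σ to the alternating sum Σ_i (−1)^i (σ with its i-th vertex removed). For instance
  ∂[v_0,v_1,v_3,v_4] = [v_1,v_3,v_4] − [v_0,v_3,v_4] + [v_0,v_1,v_4] − [v_0,v_1,v_3],
  ∂[v_0,v_1,v_4,v_7] = [v_1,v_4,v_7] − [v_0,v_4,v_7] + [v_0,v_1,v_7] − [v_0,v_1,v_4].
As a 10×5 matrix over Z this has rank 4, with invariant factors (1,1,1,1).

Computing H_k = (kernel of ∂_k) / (image of ∂_{k+1}):

  H_3: rank ker ∂_3 − rank ∂_4 = (5 − 4) − 0 = 1, and there is no ∂_4, so H_3 ≅ Z.

(K is a triangulation of the disjoint union of the 3-sphere S^3 and the circle S^1.)

H_3 = Z.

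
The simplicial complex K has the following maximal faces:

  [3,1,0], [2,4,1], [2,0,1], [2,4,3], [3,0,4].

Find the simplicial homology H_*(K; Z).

H_0 = Z,  H_1 = Z,  H_2 = 0.

Order the vertices as 0 < 1 < 2 < 3 < 4. Listing each simplex with vertices in this order, K has dimension 2 with simplices:

  0-simplices (5): [0], [1], [2], [3], [4]
  1-simplices (10): [0,1], [0,2], [0,3], [0,4], [1,2], [1,3], [1,4], [2,3], [2,4], [3,4]
  2-simplices (5): [0,1,2], [0,1,3], [0,3,4], [1,2,4], [2,3,4]

giving chain groups C_0 ≅ Z^5, C_1 ≅ Z^10, C_2 ≅ Z^5.

Boundary ∂_1: C_1 → C_0 sends each edge [p,q] (with p < q) to q − p. For instance
  ∂[0,3] = [3] − [0].
The 5×10 boundary matrix has rank 4 and Smith normal form diag(1,1,1,1).

The boundary map ∂_2: C_2 → C_1 acts by ∂[p,q,r] = [q,r] − [p,r] + [p,q]. For instance
  ∂[1,2,4] = [2,4] − [1,4] + [1,2],
  ∂[0,3,4] = [3,4] − [0,4] + [0,3].
This gives a 10×5 integer matrix of rank 5; reducing to Smith normal form yields diagonal entries (1,1,1,1,1).

From H_k ≅ ker(∂_k) / im(∂_{k+1}) we obtain:

  H_0: rank C_0 − rank ∂_1 = 5 − 4 = 1, and the invariant factors of ∂_1 are all 1, so H_0 ≅ Z.
  H_1: rank ker ∂_1 − rank ∂_2 = (10 − 4) − 5 = 1, and the invariant factors of ∂_2 are all 1, so H_1 ≅ Z.
  H_2: rank ker ∂_2 − rank ∂_3 = (5 − 5) − 0 = 0, and there is no ∂_3, so H_2 ≅ 0.

As a check, the Euler characteristic is 5 − 10 + 5 = 0, which agrees with 1 − 1 + 0 = 0.
(K is a triangulation of the Möbius band.)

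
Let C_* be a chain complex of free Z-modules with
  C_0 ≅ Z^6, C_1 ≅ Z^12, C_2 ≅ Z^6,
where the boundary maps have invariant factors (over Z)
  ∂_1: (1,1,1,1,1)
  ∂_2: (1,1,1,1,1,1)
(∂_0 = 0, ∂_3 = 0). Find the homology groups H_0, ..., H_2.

H_0 ≅ Z,  H_1 ≅ Z,  H_2 = 0.

H_0: b_0 = 6 − 0 − 5 = 1; torsion from ∂_1 factors > 1: none. So H_0 ≅ Z.
H_1: b_1 = 12 − 5 − 6 = 1; torsion from ∂_2 factors > 1: none. So H_1 ≅ Z.
H_2: b_2 = 6 − 6 − 0 = 0; torsion from ∂_3 factors > 1: none. So H_2 ≅ 0.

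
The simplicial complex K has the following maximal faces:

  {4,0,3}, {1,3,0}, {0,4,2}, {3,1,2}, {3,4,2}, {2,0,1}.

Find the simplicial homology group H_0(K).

H_0 = Z.

We work with the vertex ordering 0 < 1 < 2 < 3 < 4. The simplices of K, each written with vertices in increasing order, are:

  0-simplices (5): [0], [1], [2], [3], [4]
  1-simplices (9): [0,1], [0,2], [0,3], [0,4], [1,2], [1,3], [2,3], [2,4], [3,4]
  2-simplices (6): [0,1,2], [0,1,3], [0,2,4], [0,3,4], [1,2,3], [2,3,4]

Hence C_0 ≅ Z^5, C_1 ≅ Z^9, C_2 ≅ Z^6.

∂_1: C_1 → C_0 maps an edge to its endpoints' difference, ∂[p,q] = q − p. For instance
  ∂[2,4] = [4] − [2].
The resulting 5×9 matrix has rank 4, and its Smith normal form has invariant factors (1,1,1,1).

Boundary ∂_2: C_2 → C_1 sends each 2-simplex [p,q,r] to [q,r] − [p,r] + [p,q]. For instance
  ∂[0,1,3] = [1,3] − [0,3] + [0,1],
  ∂[0,2,4] = [2,4] − [0,4] + [0,2].
The resulting 9×6 matrix has rank 5, and its Smith normal form has invariant factors (1,1,1,1,1).

From H_k ≅ ker(∂_k) / im(∂_{k+1}) we obtain:

  H_0: rank C_0 − rank ∂_1 = 5 − 4 = 1, and the invariant factors of ∂_1 are all 1, so H_0 ≅ Z.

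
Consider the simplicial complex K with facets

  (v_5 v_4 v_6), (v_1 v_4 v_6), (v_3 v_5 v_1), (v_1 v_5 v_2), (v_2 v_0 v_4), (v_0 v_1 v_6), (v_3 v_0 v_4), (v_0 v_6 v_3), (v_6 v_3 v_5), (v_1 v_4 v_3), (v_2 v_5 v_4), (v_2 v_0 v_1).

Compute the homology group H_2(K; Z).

H_2 = 0.

K has 7 vertices, 18 edges, 12 triangles.
rank ∂_2 = 12, rank ∂_3 = 0 ⇒ b_2 = 12 − 12 − 0 = 0. So H_2 ≅ 0.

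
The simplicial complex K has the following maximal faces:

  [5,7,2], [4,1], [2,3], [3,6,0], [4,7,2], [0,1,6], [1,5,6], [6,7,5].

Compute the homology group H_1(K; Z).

K has 8 vertices, 15 edges, 6 triangles.
rank ∂_1 = 7, rank ∂_2 = 6 ⇒ b_1 = 15 − 7 − 6 = 2; all invariant factors of ∂_2 are 1 so no torsion. So H_1 = Z^2.

H_1 ≅ Z^2.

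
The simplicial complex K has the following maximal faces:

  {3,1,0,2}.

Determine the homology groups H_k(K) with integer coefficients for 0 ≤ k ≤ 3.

H_0 ≅ Z,  H_1 = 0,  H_2 = 0,  H_3 = 0.

We work with the vertex ordering 0 < 1 < 2 < 3. The simplices of K, each written with vertices in increasing order, are:

  0-simplices (4): [0], [1], [2], [3]
  1-simplices (6): [0,1], [0,2], [0,3], [1,2], [1,3], [2,3]
  2-simplices (4): [0,1,2], [0,1,3], [0,2,3], [1,2,3]
  3-simplices (1): [0,1,2,3]

Hence C_0 ≅ Z^4, C_1 ≅ Z^6, C_2 ≅ Z^4, C_3 ≅ Z^1.

The boundary map ∂_1: C_1 → C_0 sends each edge [p,q] (with p < q) to q − p. For instance
  ∂[0,3] = [3] − [0].
The 4×6 boundary matrix has rank 3 and Smith normal form diag(1,1,1).

The boundary map ∂_2: C_2 → C_1 sends each 2-simplex [p,q,r] to [q,r] − [p,r] + [p,q]. For instance
  ∂[0,1,3] = [1,3] − [0,3] + [0,1],
  ∂[1,2,3] = [2,3] − [1,3] + [1,2].
The 6×4 boundary matrix has rank 3 and Smith normal form diag(1,1,1).

Boundary ∂_3: C_3 → C_2 sends each 3-simplex σ to the alternating sum Σ_i (−1)^i (σ with its i-th vertex removed). For instance
  ∂[0,1,2,3] = [1,2,3] − [0,2,3] + [0,1,3] − [0,1,2].
As a 4×1 matrix over Z this has rank 1, with invariant factors (1).

Computing H_k = (kernel of ∂_k) / (image of ∂_{k+1}):

  H_0: rank C_0 − rank ∂_1 = 4 − 3 = 1, and the invariant factors of ∂_1 are all 1, so H_0 = Z.
  H_1: rank ker ∂_1 − rank ∂_2 = (6 − 3) − 3 = 0, and the invariant factors of ∂_2 are all 1, so H_1 = 0.
  H_2: rank ker ∂_2 − rank ∂_3 = (4 − 3) − 1 = 0, and the invariant factors of ∂_3 are all 1, so H_2 = 0.
  H_3: rank ker ∂_3 − rank ∂_4 = (1 − 1) − 0 = 0, and there is no ∂_4, so H_3 = 0.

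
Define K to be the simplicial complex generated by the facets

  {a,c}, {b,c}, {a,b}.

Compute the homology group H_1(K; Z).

H_1 ≅ Z.

We work with the vertex ordering a < b < c. The simplices of K, each written with vertices in increasing order, are:

  0-simplices (3): a, b, c
  1-simplices (3): ab, ac, bc

Hence C_0 ≅ Z^3, C_1 ≅ Z^3.

Boundary ∂_1: C_1 → C_0 sends each edge [p,q] (with p < q) to q − p. For instance
  ∂ab = b − a.
The 3×3 boundary matrix has rank 2 and Smith normal form diag(1,1).

Now H_k = ker ∂_k / im ∂_{k+1}, so:

  H_1: rank ker ∂_1 − rank ∂_2 = (3 − 2) − 0 = 1, and there is no ∂_2, so H_1 = Z.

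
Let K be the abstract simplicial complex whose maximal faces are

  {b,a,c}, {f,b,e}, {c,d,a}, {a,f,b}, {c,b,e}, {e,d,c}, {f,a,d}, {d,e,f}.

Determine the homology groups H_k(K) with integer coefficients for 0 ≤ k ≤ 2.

H_0 = Z,  H_1 = 0,  H_2 = Z.

Order the vertices as a < b < c < d < e < f. Listing each simplex with vertices in this order, K has dimension 2 with simplices:

  0-simplices (6): a, b, c, d, e, f
  1-simplices (12): ab, ac, ad, af, bc, be, bf, cd, ce, de, df, ef
  2-simplices (8): abc, abf, acd, adf, bce, bef, cde, def

giving chain groups C_0 ≅ Z^6, C_1 ≅ Z^12, C_2 ≅ Z^8.

∂_1: C_1 → C_0 maps an edge to its endpoints' difference, ∂[p,q] = q − p. For instance
  ∂de = e − d.
This gives a 6×12 integer matrix of rank 5; reducing to Smith normal form yields diagonal entries (1,1,1,1,1).

The boundary map ∂_2: C_2 → C_1 maps a triangle to the signed sum of its edges. For instance
  ∂abf = bf − af + ab,
  ∂abc = bc − ac + ab.
The resulting 12×8 matrix has rank 7, and its Smith normal form has invariant factors (1,1,1,1,1,1,1).

Computing H_k = (kernel of ∂_k) / (image of ∂_{k+1}):

  H_0: rank C_0 − rank ∂_1 = 6 − 5 = 1, and the invariant factors of ∂_1 are all 1, so H_0 ≅ Z.
  H_1: rank ker ∂_1 − rank ∂_2 = (12 − 5) − 7 = 0, and the invariant factors of ∂_2 are all 1, so H_1 ≅ 0.
  H_2: rank ker ∂_2 − rank ∂_3 = (8 − 7) − 0 = 1, and there is no ∂_3, so H_2 ≅ Z.

As a check, the Euler characteristic is 6 − 12 + 8 = 2, which agrees with 1 − 0 + 1 = 2.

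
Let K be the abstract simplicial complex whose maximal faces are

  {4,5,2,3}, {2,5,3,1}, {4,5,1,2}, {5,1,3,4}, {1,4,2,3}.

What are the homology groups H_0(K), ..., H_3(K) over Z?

H_0 ≅ Z,  H_1 = 0,  H_2 = 0,  H_3 ≅ Z.

We work with the vertex ordering 1 < 2 < 3 < 4 < 5. The simplices of K, each written with vertices in increasing order, are:

  0-simplices (5): [1], [2], [3], [4], [5]
  1-simplices (10): [1,2], [1,3], [1,4], [1,5], [2,3], [2,4], [2,5], [3,4], [3,5], [4,5]
  2-simplices (10): [1,2,3], [1,2,4], [1,2,5], [1,3,4], [1,3,5], [1,4,5], [2,3,4], [2,3,5], [2,4,5], [3,4,5]
  3-simplices (5): [1,2,3,4], [1,2,3,5], [1,2,4,5], [1,3,4,5], [2,3,4,5]

giving chain groups C_0 ≅ Z^5, C_1 ≅ Z^10, C_2 ≅ Z^10, C_3 ≅ Z^5.

∂_1: C_1 → C_0 is given by ∂[p,q] = [q] − [p].
As a 5×10 matrix over Z this has rank 4, with invariant factors (1,1,1,1).

∂_2: C_2 → C_1 acts by ∂[p,q,r] = [q,r] − [p,r] + [p,q]. For instance
  ∂[1,2,4] = [2,4] − [1,4] + [1,2],
  ∂[1,2,3] = [2,3] − [1,3] + [1,2].
This gives a 10×10 integer matrix of rank 6; reducing to Smith normal form yields diagonal entries (1,1,1,1,1,1).

Boundary ∂_3: C_3 → C_2 sends each 3-simplex σ to the alternating sum Σ_i (−1)^i (σ with its i-th vertex removed). For instance
  ∂[1,2,3,4] = [2,3,4] − [1,3,4] + [1,2,4] − [1,2,3],
  ∂[1,2,3,5] = [2,3,5] − [1,3,5] + [1,2,5] − [1,2,3].
The 10×5 boundary matrix has rank 4 and Smith normal form diag(1,1,1,1).

Now H_k = ker ∂_k / im ∂_{k+1}, so:

  H_0: rank C_0 − rank ∂_1 = 5 − 4 = 1, and the invariant factors of ∂_1 are all 1, so H_0 ≅ Z.
  H_1: rank ker ∂_1 − rank ∂_2 = (10 − 4) − 6 = 0, and the invariant factors of ∂_2 are all 1, so H_1 ≅ 0.
  H_2: rank ker ∂_2 − rank ∂_3 = (10 − 6) − 4 = 0, and the invariant factors of ∂_3 are all 1, so H_2 ≅ 0.
  H_3: rank ker ∂_3 − rank ∂_4 = (5 − 4) − 0 = 1, and there is no ∂_4, so H_3 ≅ Z.

(K is a triangulation of the 3-sphere S^3.)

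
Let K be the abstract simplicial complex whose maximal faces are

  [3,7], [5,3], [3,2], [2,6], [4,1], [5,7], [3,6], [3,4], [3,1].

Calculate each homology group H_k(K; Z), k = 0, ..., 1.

H_0 = Z,  H_1 = Z^3.

We work with the vertex ordering 1 < 2 < 3 < 4 < 5 < 6 < 7. The simplices of K, each written with vertices in increasing order, are:

  0-simplices (7): [1], [2], [3], [4], [5], [6], [7]
  1-simplices (9): [1,3], [1,4], [2,3], [2,6], [3,4], [3,5], [3,6], [3,7], [5,7]

giving chain groups C_0 ≅ Z^7, C_1 ≅ Z^9.

∂_1: C_1 → C_0 maps an edge to its endpoints' difference, ∂[p,q] = q − p.
The resulting 7×9 matrix has rank 6, and its Smith normal form has invariant factors (1,1,1,1,1,1).

From H_k ≅ ker(∂_k) / im(∂_{k+1}) we obtain:

  H_0: rank C_0 − rank ∂_1 = 7 − 6 = 1, and the invariant factors of ∂_1 are all 1, so H_0 = Z.
  H_1: rank ker ∂_1 − rank ∂_2 = (9 − 6) − 0 = 3, and there is no ∂_2, so H_1 = Z^3.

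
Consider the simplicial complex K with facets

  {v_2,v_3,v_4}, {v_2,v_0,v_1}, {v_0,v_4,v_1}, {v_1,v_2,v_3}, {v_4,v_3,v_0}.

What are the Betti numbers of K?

We work with the vertex ordering v_0 < v_1 < v_2 < v_3 < v_4. The simplices of K, each written with vertices in increasing order, are:

  0-simplices (5): [v_0], [v_1], [v_2], [v_3], [v_4]
  1-simplices (10): [v_0,v_1], [v_0,v_2], [v_0,v_3], [v_0,v_4], [v_1,v_2], [v_1,v_3], [v_1,v_4], [v_2,v_3], [v_2,v_4], [v_3,v_4]
  2-simplices (5): [v_0,v_1,v_2], [v_0,v_1,v_4], [v_0,v_3,v_4], [v_1,v_2,v_3], [v_2,v_3,v_4]

giving chain groups C_0 ≅ Z^5, C_1 ≅ Z^10, C_2 ≅ Z^5.

∂_1: C_1 → C_0 is given by ∂[p,q] = [q] − [p].
The 5×10 boundary matrix has rank 4 and Smith normal form diag(1,1,1,1).

The boundary map ∂_2: C_2 → C_1 sends each 2-simplex [p,q,r] to [q,r] − [p,r] + [p,q]. For instance
  ∂[v_0,v_3,v_4] = [v_3,v_4] − [v_0,v_4] + [v_0,v_3],
  ∂[v_0,v_1,v_4] = [v_1,v_4] − [v_0,v_4] + [v_0,v_1].
The 10×5 boundary matrix has rank 5 and Smith normal form diag(1,1,1,1,1).

From H_k ≅ ker(∂_k) / im(∂_{k+1}) we obtain:

  H_0: rank C_0 − rank ∂_1 = 5 − 4 = 1, and the invariant factors of ∂_1 are all 1, so H_0 ≅ Z.
  H_1: rank ker ∂_1 − rank ∂_2 = (10 − 4) − 5 = 1, and the invariant factors of ∂_2 are all 1, so H_1 ≅ Z.
  H_2: rank ker ∂_2 − rank ∂_3 = (5 − 5) − 0 = 0, and there is no ∂_3, so H_2 ≅ 0.

As a check, the Euler characteristic is 5 − 10 + 5 = 0, which agrees with 1 − 1 + 0 = 0.

Hence the Betti numbers are b_0 = 1, b_1 = 1, b_2 = 0.

b_0 = 1, b_1 = 1, b_2 = 0.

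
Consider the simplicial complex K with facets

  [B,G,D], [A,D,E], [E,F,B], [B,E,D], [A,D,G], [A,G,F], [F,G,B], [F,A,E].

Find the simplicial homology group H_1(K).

K has 6 vertices, 12 edges, 8 triangles.
rank ∂_1 = 5, rank ∂_2 = 7 ⇒ b_1 = 12 − 5 − 7 = 0; all invariant factors of ∂_2 are 1 so no torsion. So H_1 ≅ 0.

H_1 ≅ 0.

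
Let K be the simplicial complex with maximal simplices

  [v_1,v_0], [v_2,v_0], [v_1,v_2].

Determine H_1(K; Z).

K has 3 vertices, 3 edges.
rank ∂_1 = 2, rank ∂_2 = 0 ⇒ b_1 = 3 − 2 − 0 = 1. So H_1 ≅ Z.

H_1 ≅ Z.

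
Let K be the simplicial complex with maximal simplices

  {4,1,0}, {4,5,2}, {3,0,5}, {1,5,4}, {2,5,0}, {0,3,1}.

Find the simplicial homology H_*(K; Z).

H_0 = Z,  H_1 = Z,  H_2 = 0.

Take the total order 0 < 1 < 2 < 3 < 4 < 5 on the vertex set. Then K (dimension 2) consists of the simplices:

  0-simplices (6): [0], [1], [2], [3], [4], [5]
  1-simplices (12): [0,1], [0,2], [0,3], [0,4], [0,5], [1,3], [1,4], [1,5], [2,4], [2,5], [3,5], [4,5]
  2-simplices (6): [0,1,3], [0,1,4], [0,2,5], [0,3,5], [1,4,5], [2,4,5]

Hence C_0 ≅ Z^6, C_1 ≅ Z^12, C_2 ≅ Z^6.

Boundary ∂_1: C_1 → C_0 sends each edge [p,q] (with p < q) to q − p. For instance
  ∂[0,5] = [5] − [0].
The 6×12 boundary matrix has rank 5 and Smith normal form diag(1,1,1,1,1).

The boundary map ∂_2: C_2 → C_1 acts by ∂[p,q,r] = [q,r] − [p,r] + [p,q]. For instance
  ∂[2,4,5] = [4,5] − [2,5] + [2,4],
  ∂[0,1,4] = [1,4] − [0,4] + [0,1].
The resulting 12×6 matrix has rank 6, and its Smith normal form has invariant factors (1,1,1,1,1,1).

Reading off H_k = ker ∂_k / im ∂_{k+1}:

  H_0: rank C_0 − rank ∂_1 = 6 − 5 = 1, and the invariant factors of ∂_1 are all 1, so H_0 = Z.
  H_1: rank ker ∂_1 − rank ∂_2 = (12 − 5) − 6 = 1, and the invariant factors of ∂_2 are all 1, so H_1 = Z.
  H_2: rank ker ∂_2 − rank ∂_3 = (6 − 6) − 0 = 0, and there is no ∂_3, so H_2 = 0.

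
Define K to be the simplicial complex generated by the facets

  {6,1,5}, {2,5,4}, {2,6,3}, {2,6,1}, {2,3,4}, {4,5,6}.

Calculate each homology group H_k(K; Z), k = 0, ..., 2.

H_0 = Z,  H_1 = Z,  H_2 = 0.

Fix the vertex order 1 < 2 < 3 < 4 < 5 < 6 and write every simplex with vertices in increasing order. Then dim K = 2 and the simplices of K are:

  0-simplices (6): [1], [2], [3], [4], [5], [6]
  1-simplices (12): [1,2], [1,5], [1,6], [2,3], [2,4], [2,5], [2,6], [3,4], [3,6], [4,5], [4,6], [5,6]
  2-simplices (6): [1,2,6], [1,5,6], [2,3,4], [2,3,6], [2,4,5], [4,5,6]

so the chain groups are C_0 ≅ Z^6, C_1 ≅ Z^12, C_2 ≅ Z^6.

The boundary map ∂_1: C_1 → C_0 maps an edge to its endpoints' difference, ∂[p,q] = q − p. For instance
  ∂[2,5] = [5] − [2].
This gives a 6×12 integer matrix of rank 5; reducing to Smith normal form yields diagonal entries (1,1,1,1,1).

Boundary ∂_2: C_2 → C_1 sends each 2-simplex [p,q,r] to [q,r] − [p,r] + [p,q]. For instance
  ∂[1,5,6] = [5,6] − [1,6] + [1,5],
  ∂[2,3,6] = [3,6] − [2,6] + [2,3].
This gives a 12×6 integer matrix of rank 6; reducing to Smith normal form yields diagonal entries (1,1,1,1,1,1).

Reading off H_k = ker ∂_k / im ∂_{k+1}:

  H_0: rank C_0 − rank ∂_1 = 6 − 5 = 1, and the invariant factors of ∂_1 are all 1, so H_0 ≅ Z.
  H_1: rank ker ∂_1 − rank ∂_2 = (12 − 5) − 6 = 1, and the invariant factors of ∂_2 are all 1, so H_1 ≅ Z.
  H_2: rank ker ∂_2 − rank ∂_3 = (6 − 6) − 0 = 0, and there is no ∂_3, so H_2 ≅ 0.

(K is a triangulation of the cylinder S^1 x I.)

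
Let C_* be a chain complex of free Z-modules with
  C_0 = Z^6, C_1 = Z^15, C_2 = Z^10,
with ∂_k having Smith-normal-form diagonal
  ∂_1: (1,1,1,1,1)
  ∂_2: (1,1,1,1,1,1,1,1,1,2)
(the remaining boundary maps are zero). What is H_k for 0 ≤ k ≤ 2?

H_0: b_0 = 6 − 0 − 5 = 1; torsion from ∂_1 factors > 1: none. So H_0 = Z.
H_1: b_1 = 15 − 5 − 10 = 0; torsion from ∂_2 factors > 1: [2]. So H_1 = Z/2Z.
H_2: b_2 = 10 − 10 − 0 = 0; torsion from ∂_3 factors > 1: none. So H_2 = 0.

H_0 = Z,  H_1 = Z/2Z,  H_2 = 0.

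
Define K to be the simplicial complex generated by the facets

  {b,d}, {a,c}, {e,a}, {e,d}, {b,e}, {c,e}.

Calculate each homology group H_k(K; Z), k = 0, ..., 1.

H_0 = Z,  H_1 = Z^2.

Fix the vertex order a < b < c < d < e and write every simplex with vertices in increasing order. Then dim K = 1 and the simplices of K are:

  0-simplices (5): a, b, c, d, e
  1-simplices (6): ac, ae, bd, be, ce, de

so the chain groups are C_0 ≅ Z^5, C_1 ≅ Z^6.

Boundary ∂_1: C_1 → C_0 is given by ∂[p,q] = [q] − [p].
This gives a 5×6 integer matrix of rank 4; reducing to Smith normal form yields diagonal entries (1,1,1,1).

Computing H_k = (kernel of ∂_k) / (image of ∂_{k+1}):

  H_0: rank C_0 − rank ∂_1 = 5 − 4 = 1, and the invariant factors of ∂_1 are all 1, so H_0 = Z.
  H_1: rank ker ∂_1 − rank ∂_2 = (6 − 4) − 0 = 2, and there is no ∂_2, so H_1 = Z^2.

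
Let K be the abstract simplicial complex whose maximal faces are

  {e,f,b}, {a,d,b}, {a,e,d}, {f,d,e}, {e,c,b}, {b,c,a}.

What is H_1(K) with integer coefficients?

K has 6 vertices, 12 edges, 6 triangles.
rank ∂_1 = 5, rank ∂_2 = 6 ⇒ b_1 = 12 − 5 − 6 = 1; all invariant factors of ∂_2 are 1 so no torsion. So H_1 = Z.

H_1 = Z.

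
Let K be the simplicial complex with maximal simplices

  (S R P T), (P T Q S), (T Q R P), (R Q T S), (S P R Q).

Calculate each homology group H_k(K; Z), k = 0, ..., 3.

We work with the vertex ordering P < Q < R < S < T. The simplices of K, each written with vertices in increasing order, are:

  0-simplices (5): P, Q, R, S, T
  1-simplices (10): PQ, PR, PS, PT, QR, QS, QT, RS, RT, ST
  2-simplices (10): PQR, PQS, PQT, PRS, PRT, PST, QRS, QRT, QST, RST
  3-simplices (5): PQRS, PQRT, PQST, PRST, QRST

so the chain groups are C_0 ≅ Z^5, C_1 ≅ Z^10, C_2 ≅ Z^10, C_3 ≅ Z^5.

∂_1: C_1 → C_0 is given by ∂[p,q] = [q] − [p]. For instance
  ∂QR = R − Q.
The resulting 5×10 matrix has rank 4, and its Smith normal form has invariant factors (1,1,1,1).

∂_2: C_2 → C_1 acts by ∂[p,q,r] = [q,r] − [p,r] + [p,q]. For instance
  ∂QST = ST − QT + QS,
  ∂QRS = RS − QS + QR.
As a 10×10 matrix over Z this has rank 6, with invariant factors (1,1,1,1,1,1).

Boundary ∂_3: C_3 → C_2 sends each 3-simplex σ to the alternating sum Σ_i (−1)^i (σ with its i-th vertex removed). For instance
  ∂PQRT = QRT − PRT + PQT − PQR,
  ∂PQRS = QRS − PRS + PQS − PQR.
The 10×5 boundary matrix has rank 4 and Smith normal form diag(1,1,1,1).

Reading off H_k = ker ∂_k / im ∂_{k+1}:

  H_0: rank C_0 − rank ∂_1 = 5 − 4 = 1, and the invariant factors of ∂_1 are all 1, so H_0 = Z.
  H_1: rank ker ∂_1 − rank ∂_2 = (10 − 4) − 6 = 0, and the invariant factors of ∂_2 are all 1, so H_1 = 0.
  H_2: rank ker ∂_2 − rank ∂_3 = (10 − 6) − 4 = 0, and the invariant factors of ∂_3 are all 1, so H_2 = 0.
  H_3: rank ker ∂_3 − rank ∂_4 = (5 − 4) − 0 = 1, and there is no ∂_4, so H_3 = Z.

H_0 ≅ Z,  H_1 = 0,  H_2 = 0,  H_3 ≅ Z.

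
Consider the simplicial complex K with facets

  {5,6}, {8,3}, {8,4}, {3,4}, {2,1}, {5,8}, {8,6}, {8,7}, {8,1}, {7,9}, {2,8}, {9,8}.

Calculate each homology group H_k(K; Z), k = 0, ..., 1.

Fix the vertex order 1 < 2 < 3 < 4 < 5 < 6 < 7 < 8 < 9 and write every simplex with vertices in increasing order. Then dim K = 1 and the simplices of K are:

  0-simplices (9): [1], [2], [3], [4], [5], [6], [7], [8], [9]
  1-simplices (12): [1,2], [1,8], [2,8], [3,4], [3,8], [4,8], [5,6], [5,8], [6,8], [7,8], [7,9], [8,9]

so the chain groups are C_0 ≅ Z^9, C_1 ≅ Z^12.

Boundary ∂_1: C_1 → C_0 sends each edge [p,q] (with p < q) to q − p.
The resulting 9×12 matrix has rank 8, and its Smith normal form has invariant factors (1,1,1,1,1,1,1,1).

Computing H_k = (kernel of ∂_k) / (image of ∂_{k+1}):

  H_0: rank C_0 − rank ∂_1 = 9 − 8 = 1, and the invariant factors of ∂_1 are all 1, so H_0 ≅ Z.
  H_1: rank ker ∂_1 − rank ∂_2 = (12 − 8) − 0 = 4, and there is no ∂_2, so H_1 ≅ Z^4.

As a check, the Euler characteristic is 9 − 12 = -3, which agrees with 1 − 4 = -3.

H_0 = Z,  H_1 = Z^4.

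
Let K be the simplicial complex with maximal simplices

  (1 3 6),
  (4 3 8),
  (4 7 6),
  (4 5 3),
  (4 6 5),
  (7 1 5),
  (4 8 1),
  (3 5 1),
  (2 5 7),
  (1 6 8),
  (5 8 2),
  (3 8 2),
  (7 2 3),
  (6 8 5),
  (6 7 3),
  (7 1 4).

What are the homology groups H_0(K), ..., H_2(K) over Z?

H_0 = Z,  H_1 = Z^2,  H_2 = Z.

Take the total order 1 < 2 < 3 < 4 < 5 < 6 < 7 < 8 on the vertex set. Then K (dimension 2) consists of the simplices:

  0-simplices (8): [1], [2], [3], [4], [5], [6], [7], [8]
  1-simplices (24): (24 of them)
  2-simplices (16): [1,3,5], [1,3,6], [1,4,7], [1,4,8], [1,5,7], [1,6,8], [2,3,7], [2,3,8], [2,5,7], [2,5,8], [3,4,5], [3,4,8], [3,6,7], [4,5,6], [4,6,7], [5,6,8]

so the chain groups are C_0 ≅ Z^8, C_1 ≅ Z^24, C_2 ≅ Z^16.

∂_1: C_1 → C_0 maps an edge to its endpoints' difference, ∂[p,q] = q − p. For instance
  ∂[2,3] = [3] − [2].
This gives a 8×24 integer matrix of rank 7; reducing to Smith normal form yields diagonal entries (1,1,1,1,1,1,1).

The boundary map ∂_2: C_2 → C_1 maps a triangle to the signed sum of its edges. For instance
  ∂[2,5,7] = [5,7] − [2,7] + [2,5],
  ∂[1,6,8] = [6,8] − [1,8] + [1,6].
This gives a 24×16 integer matrix of rank 15; reducing to Smith normal form yields diagonal entries (1,1,1,1,1,1,1,1,1,1,1,1,1,1,1).

Now H_k = ker ∂_k / im ∂_{k+1}, so:

  H_0: rank C_0 − rank ∂_1 = 8 − 7 = 1, and the invariant factors of ∂_1 are all 1, so H_0 = Z.
  H_1: rank ker ∂_1 − rank ∂_2 = (24 − 7) − 15 = 2, and the invariant factors of ∂_2 are all 1, so H_1 = Z^2.
  H_2: rank ker ∂_2 − rank ∂_3 = (16 − 15) − 0 = 1, and there is no ∂_3, so H_2 = Z.

(K is a triangulation of the torus T^2.)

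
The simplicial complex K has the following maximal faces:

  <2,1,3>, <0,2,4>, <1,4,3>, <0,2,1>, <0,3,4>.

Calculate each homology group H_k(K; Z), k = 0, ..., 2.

Take the total order 0 < 1 < 2 < 3 < 4 on the vertex set. Then K (dimension 2) consists of the simplices:

  0-simplices (5): [0], [1], [2], [3], [4]
  1-simplices (10): [0,1], [0,2], [0,3], [0,4], [1,2], [1,3], [1,4], [2,3], [2,4], [3,4]
  2-simplices (5): [0,1,2], [0,2,4], [0,3,4], [1,2,3], [1,3,4]

Hence C_0 ≅ Z^5, C_1 ≅ Z^10, C_2 ≅ Z^5.

∂_1: C_1 → C_0 sends each edge [p,q] (with p < q) to q − p.
This gives a 5×10 integer matrix of rank 4; reducing to Smith normal form yields diagonal entries (1,1,1,1).

Boundary ∂_2: C_2 → C_1 maps a triangle to the signed sum of its edges. For instance
  ∂[0,2,4] = [2,4] − [0,4] + [0,2],
  ∂[1,3,4] = [3,4] − [1,4] + [1,3].
This gives a 10×5 integer matrix of rank 5; reducing to Smith normal form yields diagonal entries (1,1,1,1,1).

From H_k ≅ ker(∂_k) / im(∂_{k+1}) we obtain:

  H_0: rank C_0 − rank ∂_1 = 5 − 4 = 1, and the invariant factors of ∂_1 are all 1, so H_0 ≅ Z.
  H_1: rank ker ∂_1 − rank ∂_2 = (10 − 4) − 5 = 1, and the invariant factors of ∂_2 are all 1, so H_1 ≅ Z.
  H_2: rank ker ∂_2 − rank ∂_3 = (5 − 5) − 0 = 0, and there is no ∂_3, so H_2 ≅ 0.

(K is a triangulation of the Möbius band.)

H_0 = Z,  H_1 = Z,  H_2 = 0.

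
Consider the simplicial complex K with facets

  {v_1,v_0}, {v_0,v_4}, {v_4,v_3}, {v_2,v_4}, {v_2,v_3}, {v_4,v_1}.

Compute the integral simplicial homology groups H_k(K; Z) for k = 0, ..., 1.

H_0 = Z,  H_1 = Z^2.

Fix the vertex order v_0 < v_1 < v_2 < v_3 < v_4 and write every simplex with vertices in increasing order. Then dim K = 1 and the simplices of K are:

  0-simplices (5): [v_0], [v_1], [v_2], [v_3], [v_4]
  1-simplices (6): [v_0,v_1], [v_0,v_4], [v_1,v_4], [v_2,v_3], [v_2,v_4], [v_3,v_4]

giving chain groups C_0 ≅ Z^5, C_1 ≅ Z^6.

The boundary map ∂_1: C_1 → C_0 is given by ∂[p,q] = [q] − [p].
The 5×6 boundary matrix has rank 4 and Smith normal form diag(1,1,1,1).

Computing H_k = (kernel of ∂_k) / (image of ∂_{k+1}):

  H_0: rank C_0 − rank ∂_1 = 5 − 4 = 1, and the invariant factors of ∂_1 are all 1, so H_0 = Z.
  H_1: rank ker ∂_1 − rank ∂_2 = (6 − 4) − 0 = 2, and there is no ∂_2, so H_1 = Z^2.

(K is a triangulation of a wedge of 2 circles.)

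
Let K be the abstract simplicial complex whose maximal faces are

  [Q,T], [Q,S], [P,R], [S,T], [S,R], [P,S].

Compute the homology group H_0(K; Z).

H_0 = Z.

Take the total order P < Q < R < S < T on the vertex set. Then K (dimension 1) consists of the simplices:

  0-simplices (5): P, Q, R, S, T
  1-simplices (6): PR, PS, QS, QT, RS, ST

so the chain groups are C_0 ≅ Z^5, C_1 ≅ Z^6.

∂_1: C_1 → C_0 sends each edge [p,q] (with p < q) to q − p.
This gives a 5×6 integer matrix of rank 4; reducing to Smith normal form yields diagonal entries (1,1,1,1).

Computing H_k = (kernel of ∂_k) / (image of ∂_{k+1}):

  H_0: rank C_0 − rank ∂_1 = 5 − 4 = 1, and the invariant factors of ∂_1 are all 1, so H_0 ≅ Z.

(K is a triangulation of a wedge of 2 circles.)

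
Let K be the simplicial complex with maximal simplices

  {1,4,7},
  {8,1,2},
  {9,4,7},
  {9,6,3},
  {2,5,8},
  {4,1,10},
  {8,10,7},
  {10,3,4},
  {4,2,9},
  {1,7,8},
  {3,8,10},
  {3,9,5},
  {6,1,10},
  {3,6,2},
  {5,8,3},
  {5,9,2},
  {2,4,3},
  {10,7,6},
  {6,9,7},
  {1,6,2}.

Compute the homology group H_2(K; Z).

H_2 ≅ 0.

We work with the vertex ordering 1 < 2 < 3 < 4 < 5 < 6 < 7 < 8 < 9 < 10. The simplices of K, each written with vertices in increasing order, are:

  0-simplices (10): [1], [2], [3], [4], [5], [6], [7], [8], [9], [10]
  1-simplices (30): (30 of them)
  2-simplices (20): (20 of them)

Hence C_0 ≅ Z^10, C_1 ≅ Z^30, C_2 ≅ Z^20.

The boundary map ∂_1: C_1 → C_0 sends each edge [p,q] (with p < q) to q − p. For instance
  ∂[1,4] = [4] − [1].
As a 10×30 matrix over Z this has rank 9, with invariant factors (1,1,1,1,1,1,1,1,1).

Boundary ∂_2: C_2 → C_1 maps a triangle to the signed sum of its edges. For instance
  ∂[2,5,8] = [5,8] − [2,8] + [2,5],
  ∂[2,5,9] = [5,9] − [2,9] + [2,5].
The 30×20 boundary matrix has rank 20 and Smith normal form diag(1,1,1,1,1,1,1,1,1,1,1,1,1,1,1,1,1,1,1,2).

From H_k ≅ ker(∂_k) / im(∂_{k+1}) we obtain:

  H_2: rank ker ∂_2 − rank ∂_3 = (20 − 20) − 0 = 0, and there is no ∂_3, so H_2 ≅ 0.

(K is a triangulation of the Klein bottle.)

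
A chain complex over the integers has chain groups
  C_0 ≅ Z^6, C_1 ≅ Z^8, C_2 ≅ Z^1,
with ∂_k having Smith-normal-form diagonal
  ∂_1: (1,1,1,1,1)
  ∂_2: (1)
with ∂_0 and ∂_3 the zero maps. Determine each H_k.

H_0: b_0 = 6 − 0 − 5 = 1; torsion from ∂_1 factors > 1: none. So H_0 = Z.
H_1: b_1 = 8 − 5 − 1 = 2; torsion from ∂_2 factors > 1: none. So H_1 = Z^2.
H_2: b_2 = 1 − 1 − 0 = 0; torsion from ∂_3 factors > 1: none. So H_2 = 0.

H_0 = Z,  H_1 = Z^2,  H_2 = 0.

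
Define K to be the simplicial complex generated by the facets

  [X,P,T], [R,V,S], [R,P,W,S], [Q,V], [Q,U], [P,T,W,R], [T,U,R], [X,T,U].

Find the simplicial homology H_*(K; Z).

H_0 = Z,  H_1 = Z,  H_2 = 0,  H_3 = 0.

We work with the vertex ordering P < Q < R < S < T < U < V < W < X. The simplices of K, each written with vertices in increasing order, are:

  0-simplices (9): P, Q, R, S, T, U, V, W, X
  1-simplices (18): PR, PS, PT, PW, PX, QU, QV, RS, RT, RU, RV, RW, SV, SW, TU, TW, TX, UX
  2-simplices (11): PRS, PRT, PRW, PSW, PTW, PTX, RSV, RSW, RTU, RTW, TUX
  3-simplices (2): PRSW, PRTW

giving chain groups C_0 ≅ Z^9, C_1 ≅ Z^18, C_2 ≅ Z^11, C_3 ≅ Z^2.

The boundary map ∂_1: C_1 → C_0 is given by ∂[p,q] = [q] − [p]. For instance
  ∂TW = W − T.
The resulting 9×18 matrix has rank 8, and its Smith normal form has invariant factors (1,1,1,1,1,1,1,1).

The boundary map ∂_2: C_2 → C_1 acts by ∂[p,q,r] = [q,r] − [p,r] + [p,q]. For instance
  ∂PRT = RT − PT + PR,
  ∂RSV = SV − RV + RS.
The resulting 18×11 matrix has rank 9, and its Smith normal form has invariant factors (1,1,1,1,1,1,1,1,1).

∂_3: C_3 → C_2 sends each 3-simplex σ to the alternating sum Σ_i (−1)^i (σ with its i-th vertex removed). For instance
  ∂PRSW = RSW − PSW + PRW − PRS,
  ∂PRTW = RTW − PTW + PRW − PRT.
As a 11×2 matrix over Z this has rank 2, with invariant factors (1,1).

From H_k ≅ ker(∂_k) / im(∂_{k+1}) we obtain:

  H_0: rank C_0 − rank ∂_1 = 9 − 8 = 1, and the invariant factors of ∂_1 are all 1, so H_0 ≅ Z.
  H_1: rank ker ∂_1 − rank ∂_2 = (18 − 8) − 9 = 1, and the invariant factors of ∂_2 are all 1, so H_1 ≅ Z.
  H_2: rank ker ∂_2 − rank ∂_3 = (11 − 9) − 2 = 0, and the invariant factors of ∂_3 are all 1, so H_2 ≅ 0.
  H_3: rank ker ∂_3 − rank ∂_4 = (2 − 2) − 0 = 0, and there is no ∂_4, so H_3 ≅ 0.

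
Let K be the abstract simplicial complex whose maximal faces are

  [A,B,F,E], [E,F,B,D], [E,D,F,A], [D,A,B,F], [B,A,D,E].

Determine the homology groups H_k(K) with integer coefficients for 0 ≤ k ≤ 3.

H_0 = Z,  H_1 = 0,  H_2 = 0,  H_3 = Z.

Take the total order A < B < D < E < F on the vertex set. Then K (dimension 3) consists of the simplices:

  0-simplices (5): A, B, D, E, F
  1-simplices (10): AB, AD, AE, AF, BD, BE, BF, DE, DF, EF
  2-simplices (10): ABD, ABE, ABF, ADE, ADF, AEF, BDE, BDF, BEF, DEF
  3-simplices (5): ABDE, ABDF, ABEF, ADEF, BDEF

Hence C_0 ≅ Z^5, C_1 ≅ Z^10, C_2 ≅ Z^10, C_3 ≅ Z^5.

The boundary map ∂_1: C_1 → C_0 sends each edge [p,q] (with p < q) to q − p.
The resulting 5×10 matrix has rank 4, and its Smith normal form has invariant factors (1,1,1,1).

The boundary map ∂_2: C_2 → C_1 sends each 2-simplex [p,q,r] to [q,r] − [p,r] + [p,q]. For instance
  ∂DEF = EF − DF + DE,
  ∂ADE = DE − AE + AD.
The resulting 10×10 matrix has rank 6, and its Smith normal form has invariant factors (1,1,1,1,1,1).

Boundary ∂_3: C_3 → C_2 sends each 3-simplex σ to the alternating sum Σ_i (−1)^i (σ with its i-th vertex removed). For instance
  ∂ABDE = BDE − ADE + ABE − ABD,
  ∂ABDF = BDF − ADF + ABF − ABD.
As a 10×5 matrix over Z this has rank 4, with invariant factors (1,1,1,1).

Computing H_k = (kernel of ∂_k) / (image of ∂_{k+1}):

  H_0: rank C_0 − rank ∂_1 = 5 − 4 = 1, and the invariant factors of ∂_1 are all 1, so H_0 ≅ Z.
  H_1: rank ker ∂_1 − rank ∂_2 = (10 − 4) − 6 = 0, and the invariant factors of ∂_2 are all 1, so H_1 ≅ 0.
  H_2: rank ker ∂_2 − rank ∂_3 = (10 − 6) − 4 = 0, and the invariant factors of ∂_3 are all 1, so H_2 ≅ 0.
  H_3: rank ker ∂_3 − rank ∂_4 = (5 − 4) − 0 = 1, and there is no ∂_4, so H_3 ≅ Z.

As a check, the Euler characteristic is 5 − 10 + 10 − 5 = 0, which agrees with 1 − 0 + 0 − 1 = 0.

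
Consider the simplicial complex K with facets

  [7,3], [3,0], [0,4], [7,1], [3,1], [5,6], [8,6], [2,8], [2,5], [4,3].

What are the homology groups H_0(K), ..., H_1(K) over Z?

We work with the vertex ordering 0 < 1 < 2 < 3 < 4 < 5 < 6 < 7 < 8. The simplices of K, each written with vertices in increasing order, are:

  0-simplices (9): [0], [1], [2], [3], [4], [5], [6], [7], [8]
  1-simplices (10): [0,3], [0,4], [1,3], [1,7], [2,5], [2,8], [3,4], [3,7], [5,6], [6,8]

so the chain groups are C_0 ≅ Z^9, C_1 ≅ Z^10.

Boundary ∂_1: C_1 → C_0 sends each edge [p,q] (with p < q) to q − p.
The 9×10 boundary matrix has rank 7 and Smith normal form diag(1,1,1,1,1,1,1).

Now H_k = ker ∂_k / im ∂_{k+1}, so:

  H_0: rank C_0 − rank ∂_1 = 9 − 7 = 2, and the invariant factors of ∂_1 are all 1, so H_0 ≅ Z^2.
  H_1: rank ker ∂_1 − rank ∂_2 = (10 − 7) − 0 = 3, and there is no ∂_2, so H_1 ≅ Z^3.

H_0 = Z^2,  H_1 = Z^3.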